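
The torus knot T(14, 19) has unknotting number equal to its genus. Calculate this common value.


For a torus knot T(p,q), both the unknotting number and genus equal (p-1)(q-1)/2.
= (14-1)(19-1)/2
= 13*18/2
= 234/2 = 117

117


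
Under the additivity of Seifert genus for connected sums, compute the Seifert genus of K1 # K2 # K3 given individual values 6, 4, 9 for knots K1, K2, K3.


The Seifert genus is additive under connected sum.
Seifert genus(K1 # K2 # K3) = (6) + (4) + (9)
= 19

19


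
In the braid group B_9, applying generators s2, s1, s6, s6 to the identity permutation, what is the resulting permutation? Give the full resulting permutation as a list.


Starting with identity [1, 2, 3, 4, 5, 6, 7, 8, 9].
Apply generators in sequence:
  After s2: [1, 3, 2, 4, 5, 6, 7, 8, 9]
  After s1: [3, 1, 2, 4, 5, 6, 7, 8, 9]
  After s6: [3, 1, 2, 4, 5, 7, 6, 8, 9]
  After s6: [3, 1, 2, 4, 5, 6, 7, 8, 9]
Final permutation: [3, 1, 2, 4, 5, 6, 7, 8, 9]

[3, 1, 2, 4, 5, 6, 7, 8, 9]


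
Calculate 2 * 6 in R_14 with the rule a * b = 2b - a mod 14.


2 * 6 = 2*6 - 2 mod 14
= 12 - 2 mod 14
= 10 mod 14 = 10

10


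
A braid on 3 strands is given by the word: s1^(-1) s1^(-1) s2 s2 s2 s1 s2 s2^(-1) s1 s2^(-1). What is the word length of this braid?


The word length counts the number of generators (including inverses).
Listing each generator: s1^(-1), s1^(-1), s2, s2, s2, s1, s2, s2^(-1), s1, s2^(-1)
There are 10 generators in this braid word.

10


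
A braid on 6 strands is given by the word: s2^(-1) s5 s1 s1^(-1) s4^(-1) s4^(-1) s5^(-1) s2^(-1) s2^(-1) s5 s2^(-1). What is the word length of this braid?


The word length counts the number of generators (including inverses).
Listing each generator: s2^(-1), s5, s1, s1^(-1), s4^(-1), s4^(-1), s5^(-1), s2^(-1), s2^(-1), s5, s2^(-1)
There are 11 generators in this braid word.

11


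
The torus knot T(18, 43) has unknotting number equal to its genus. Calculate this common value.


For a torus knot T(p,q), both the unknotting number and genus equal (p-1)(q-1)/2.
= (18-1)(43-1)/2
= 17*42/2
= 714/2 = 357

357


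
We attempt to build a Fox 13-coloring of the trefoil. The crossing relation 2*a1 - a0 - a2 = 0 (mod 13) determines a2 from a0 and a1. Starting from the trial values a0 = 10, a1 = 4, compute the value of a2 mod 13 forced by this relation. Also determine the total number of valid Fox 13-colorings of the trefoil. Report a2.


Step 1: Apply the given crossing relation 2*a1 - a0 - a2 = 0 (mod 13).
  a2 = 2*a1 - a0 mod 13
  a2 = 2*4 - 10 mod 13
  a2 = 8 - 10 mod 13
  a2 = -2 mod 13 = 11
Step 2: The trefoil has determinant 3.
  Number of Fox p-colorings (p prime) is p^2 if p = 3, else p.
  Since 13 does not divide 3, only trivial (constant) colorings exist.
  (So the trial a0 = 10, a1 = 4 with a0 != a1 does NOT extend to a valid coloring of the whole trefoil: the other two crossing relations require 3*(a1 - a0) = 0 (mod 13), which fails.)
  Total colorings = 13
Step 3: a2 = 11, total Fox 13-colorings = 13

11


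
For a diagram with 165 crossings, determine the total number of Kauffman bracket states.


Each crossing contributes 2 choices (A-smoothing or B-smoothing).
Total states = 2^165 = 46768052394588893382517914646921056628989841375232

46768052394588893382517914646921056628989841375232


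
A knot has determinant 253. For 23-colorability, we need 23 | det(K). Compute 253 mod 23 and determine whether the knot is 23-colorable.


Step 1: A knot is p-colorable if and only if p divides its determinant.
Step 2: Compute 253 mod 23.
253 = 11 * 23 + 0
Step 3: 253 mod 23 = 0
Step 4: The knot is 23-colorable: yes

0


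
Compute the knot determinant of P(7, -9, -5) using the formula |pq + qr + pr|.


Step 1: Compute pq + qr + pr.
pq = 7*(-9) = -63
qr = (-9)*(-5) = 45
pr = 7*(-5) = -35
pq + qr + pr = -63 + 45 + (-35) = -53
Step 2: Take absolute value.
det(P(7,-9,-5)) = |-53| = 53

53


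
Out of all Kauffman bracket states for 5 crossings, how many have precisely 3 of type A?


We choose which 3 of 5 crossings get A-smoothings.
C(5, 3) = 5! / (3! * 2!)
= 10

10


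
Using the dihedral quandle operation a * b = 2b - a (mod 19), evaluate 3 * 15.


3 * 15 = 2*15 - 3 mod 19
= 30 - 3 mod 19
= 27 mod 19 = 8

8


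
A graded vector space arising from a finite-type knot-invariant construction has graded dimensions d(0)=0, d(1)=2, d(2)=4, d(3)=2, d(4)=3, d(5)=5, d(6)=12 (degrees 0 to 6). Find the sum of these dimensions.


Total dimension = d(0) + d(1) + ... + d(6)
= 0 + 2 + 4 + 2 + 3 + 5 + 12
= 28

28


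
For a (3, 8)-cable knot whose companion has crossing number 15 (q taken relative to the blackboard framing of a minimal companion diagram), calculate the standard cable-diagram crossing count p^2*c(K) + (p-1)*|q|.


Step 1: Each of the c(K) crossings of the companion diagram becomes p*p = p^2 crossings among the p parallel strands, and each of the |q| twists s_1 s_2 ... s_(p-1) adds (p-1) crossings.
  Crossings = p^2 * c(K) + (p-1)*|q|
Step 2: = 3^2 * 15 + (3-1)*8
Step 3: = 9*15 + 2*8
Step 4: = 135 + 16 = 151

151


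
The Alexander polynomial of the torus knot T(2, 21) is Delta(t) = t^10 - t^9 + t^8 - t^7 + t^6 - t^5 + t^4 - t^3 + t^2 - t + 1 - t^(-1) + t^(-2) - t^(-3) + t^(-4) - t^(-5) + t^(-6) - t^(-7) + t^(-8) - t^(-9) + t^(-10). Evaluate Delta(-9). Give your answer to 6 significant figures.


Substituting t = -9 into Delta(t) = t^10 - t^9 + t^8 - t^7 + t^6 - t^5 + t^4 - t^3 + t^2 - t + 1 - t^(-1) + t^(-2) - t^(-3) + t^(-4) - t^(-5) + t^(-6) - t^(-7) + t^(-8) - t^(-9) + t^(-10):
Term values: (3486784401) + (387420489) + (43046721) + (4782969) + (531441) + (59049) + (6561) + (729) + (81) + (9) + (1) + (0.111111) + (0.0123457) + (0.00137174) + (0.000152416) + (1.69351e-05) + (1.88168e-06) + (2.09075e-07) + (2.32306e-08) + (2.58117e-09) + (2.86797e-10)
Sum = 3922632451
Rounded to 6 significant figures: 3.92263e+09

3.92263e+09


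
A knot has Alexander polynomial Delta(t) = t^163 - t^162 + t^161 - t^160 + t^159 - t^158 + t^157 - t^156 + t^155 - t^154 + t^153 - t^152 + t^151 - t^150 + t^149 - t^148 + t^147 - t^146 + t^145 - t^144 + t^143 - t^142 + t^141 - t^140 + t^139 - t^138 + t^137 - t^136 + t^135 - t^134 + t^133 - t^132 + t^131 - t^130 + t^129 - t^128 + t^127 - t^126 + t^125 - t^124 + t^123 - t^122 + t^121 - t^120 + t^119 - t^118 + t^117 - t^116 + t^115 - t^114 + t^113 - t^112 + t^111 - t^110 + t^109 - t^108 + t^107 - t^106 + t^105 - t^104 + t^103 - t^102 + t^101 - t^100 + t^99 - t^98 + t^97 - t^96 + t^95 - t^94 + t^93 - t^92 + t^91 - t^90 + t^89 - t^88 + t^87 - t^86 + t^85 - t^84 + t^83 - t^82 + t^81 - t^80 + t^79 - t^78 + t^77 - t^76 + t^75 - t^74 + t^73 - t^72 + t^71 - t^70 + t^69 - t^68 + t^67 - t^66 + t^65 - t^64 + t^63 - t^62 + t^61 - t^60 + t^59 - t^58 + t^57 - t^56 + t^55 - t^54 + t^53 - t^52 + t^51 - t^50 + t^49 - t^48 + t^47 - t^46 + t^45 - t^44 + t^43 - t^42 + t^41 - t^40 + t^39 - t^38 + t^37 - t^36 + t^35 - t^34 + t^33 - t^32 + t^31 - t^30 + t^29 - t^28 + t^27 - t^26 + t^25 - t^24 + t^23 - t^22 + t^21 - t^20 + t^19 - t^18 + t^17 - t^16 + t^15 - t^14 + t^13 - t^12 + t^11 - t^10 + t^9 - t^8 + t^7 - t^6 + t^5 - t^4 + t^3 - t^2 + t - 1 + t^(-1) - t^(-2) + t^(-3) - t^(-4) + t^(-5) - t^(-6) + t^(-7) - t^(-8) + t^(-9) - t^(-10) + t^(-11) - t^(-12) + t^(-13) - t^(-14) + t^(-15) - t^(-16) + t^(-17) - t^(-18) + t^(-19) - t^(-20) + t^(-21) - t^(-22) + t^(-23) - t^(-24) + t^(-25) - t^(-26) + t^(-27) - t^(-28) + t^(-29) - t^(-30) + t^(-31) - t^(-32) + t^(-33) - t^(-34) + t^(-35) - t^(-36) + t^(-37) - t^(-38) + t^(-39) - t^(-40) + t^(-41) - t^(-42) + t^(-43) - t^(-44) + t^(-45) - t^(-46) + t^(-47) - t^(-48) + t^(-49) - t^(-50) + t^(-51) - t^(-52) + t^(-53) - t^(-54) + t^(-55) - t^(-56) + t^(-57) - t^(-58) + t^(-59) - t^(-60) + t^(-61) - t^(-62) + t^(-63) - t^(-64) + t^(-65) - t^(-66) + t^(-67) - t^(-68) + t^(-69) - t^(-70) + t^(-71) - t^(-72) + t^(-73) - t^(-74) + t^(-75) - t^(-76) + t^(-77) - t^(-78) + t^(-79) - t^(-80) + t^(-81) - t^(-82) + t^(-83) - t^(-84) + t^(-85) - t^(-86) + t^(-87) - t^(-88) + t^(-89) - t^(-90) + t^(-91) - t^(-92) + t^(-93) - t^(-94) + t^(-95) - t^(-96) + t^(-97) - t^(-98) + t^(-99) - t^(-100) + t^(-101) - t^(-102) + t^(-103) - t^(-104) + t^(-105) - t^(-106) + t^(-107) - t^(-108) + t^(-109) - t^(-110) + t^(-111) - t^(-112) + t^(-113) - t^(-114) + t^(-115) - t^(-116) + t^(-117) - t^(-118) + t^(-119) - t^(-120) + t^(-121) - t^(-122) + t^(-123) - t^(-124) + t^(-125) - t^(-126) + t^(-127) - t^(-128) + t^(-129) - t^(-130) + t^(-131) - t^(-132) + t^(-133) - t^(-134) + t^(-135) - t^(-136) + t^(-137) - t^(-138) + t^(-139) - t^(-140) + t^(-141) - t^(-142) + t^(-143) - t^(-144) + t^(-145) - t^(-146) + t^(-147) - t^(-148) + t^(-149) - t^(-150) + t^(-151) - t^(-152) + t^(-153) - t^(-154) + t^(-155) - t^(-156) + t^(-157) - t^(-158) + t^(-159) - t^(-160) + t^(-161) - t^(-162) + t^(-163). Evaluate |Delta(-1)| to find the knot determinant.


Step 1: The polynomial has 327 terms with alternating signs, exponents from 163 down to -163.
Step 2: Substitute t = -1. The i-th term has coefficient (-1)^i and exponent (m-i),
  so its value is (-1)^i * (-1)^(m-i) = (-1)^m = -1 for every i.
Step 3: All 327 terms equal -1, so Delta(-1) = 327 * (-1) = -327
Step 4: |Delta(-1)| = 327

327


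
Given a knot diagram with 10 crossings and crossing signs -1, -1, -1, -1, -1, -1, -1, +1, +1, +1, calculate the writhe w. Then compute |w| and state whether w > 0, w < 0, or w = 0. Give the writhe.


Step 1: Count positive crossings (+1).
Positive crossings: 3
Step 2: Count negative crossings (-1).
Negative crossings: 7
Step 3: Writhe = (positive) - (negative)
w = 3 - 7 = -4
Step 4: |w| = 4, and w is negative

-4


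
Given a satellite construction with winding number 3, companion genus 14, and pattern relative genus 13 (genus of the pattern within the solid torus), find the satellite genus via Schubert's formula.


Schubert: g(satellite) = g_rel(pattern) + |winding| * g(companion),
where g_rel(pattern) is the genus of the pattern relative to the solid torus.
= 13 + 3 * 14
= 13 + 42 = 55

55


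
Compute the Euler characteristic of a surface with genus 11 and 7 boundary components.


chi = 2 - 2g - b
= 2 - 2*11 - 7
= 2 - 22 - 7 = -27

-27


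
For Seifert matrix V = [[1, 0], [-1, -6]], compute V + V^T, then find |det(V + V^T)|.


Step 1: Form V + V^T where V = [[1, 0], [-1, -6]]
  V^T = [[1, -1], [0, -6]]
  V + V^T = [[2, -1], [-1, -12]]
Step 2: det(V + V^T) = 2*(-12) - (-1)*(-1)
  = -24 - 1 = -25
Step 3: Knot determinant = |det(V + V^T)| = |-25| = 25

25


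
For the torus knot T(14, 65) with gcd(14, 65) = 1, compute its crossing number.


For a torus knot T(p, q) with gcd(p,q)=1,
the crossing number is min(p*(q-1), q*(p-1)).
p*(q-1) = 14*64 = 896
q*(p-1) = 65*13 = 845
min(896, 845) = 845

845


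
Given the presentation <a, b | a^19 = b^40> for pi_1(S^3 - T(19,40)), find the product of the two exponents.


The relation is a^19 = b^40.
Product of exponents = 19 * 40
= 760

760


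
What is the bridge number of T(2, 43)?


The bridge number of T(p,q) is min(p,q).
min(2, 43) = 2

2


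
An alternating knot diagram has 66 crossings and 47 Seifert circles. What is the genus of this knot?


For alternating knots, g = (c - s + 1)/2.
= (66 - 47 + 1)/2
= 20/2 = 10

10


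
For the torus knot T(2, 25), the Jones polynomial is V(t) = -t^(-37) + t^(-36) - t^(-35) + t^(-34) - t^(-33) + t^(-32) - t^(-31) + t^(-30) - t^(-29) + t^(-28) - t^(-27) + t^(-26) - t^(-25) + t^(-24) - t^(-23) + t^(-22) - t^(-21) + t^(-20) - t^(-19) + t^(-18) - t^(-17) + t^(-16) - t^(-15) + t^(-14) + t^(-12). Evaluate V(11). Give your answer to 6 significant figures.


Substituting t = 11 into V(t) = -t^(-37) + t^(-36) - t^(-35) + t^(-34) - t^(-33) + t^(-32) - t^(-31) + t^(-30) - t^(-29) + t^(-28) - t^(-27) + t^(-26) - t^(-25) + t^(-24) - t^(-23) + t^(-22) - t^(-21) + t^(-20) - t^(-19) + t^(-18) - t^(-17) + t^(-16) - t^(-15) + t^(-14) + t^(-12):
  (-)t^(-37) = -2.94083e-39
  (+)t^(-36) = 3.23492e-38
  (-)t^(-35) = -3.55841e-37
  (+)t^(-34) = 3.91425e-36
  (-)t^(-33) = -4.30568e-35
  (+)t^(-32) = 4.73624e-34
  (-)t^(-31) = -5.20987e-33
  (+)t^(-30) = 5.73086e-32
  (-)t^(-29) = -6.30394e-31
  (+)t^(-28) = 6.93433e-30
  (-)t^(-27) = -7.62777e-29
  (+)t^(-26) = 8.39055e-28
  (-)t^(-25) = -9.2296e-27
  (+)t^(-24) = 1.01526e-25
  (-)t^(-23) = -1.11678e-24
  (+)t^(-22) = 1.22846e-23
  (-)t^(-21) = -1.35131e-22
  (+)t^(-20) = 1.48644e-21
  (-)t^(-19) = -1.63508e-20
  (+)t^(-18) = 1.79859e-19
  (-)t^(-17) = -1.97845e-18
  (+)t^(-16) = 2.17629e-17
  (-)t^(-15) = -2.39392e-16
  (+)t^(-14) = 2.63331e-15
  (+)t^(-12) = 3.18631e-13
Sum = (-2.94083e-39) + (3.23492e-38) + (-3.55841e-37) + (3.91425e-36) + (-4.30568e-35) + (4.73624e-34) + (-5.20987e-33) + (5.73086e-32) + (-6.30394e-31) + (6.93433e-30) + (-7.62777e-29) + (8.39055e-28) + (-9.2296e-27) + (1.01526e-25) + (-1.11678e-24) + (1.22846e-23) + (-1.35131e-22) + (1.48644e-21) + (-1.63508e-20) + (1.79859e-19) + (-1.97845e-18) + (2.17629e-17) + (-2.39392e-16) + (2.63331e-15) + (3.18631e-13)
= 3.210446875e-13
Rounded to 6 significant figures: 3.21045e-13

3.21045e-13


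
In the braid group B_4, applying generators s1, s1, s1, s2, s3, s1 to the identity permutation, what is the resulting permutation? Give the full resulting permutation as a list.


Starting with identity [1, 2, 3, 4].
Apply generators in sequence:
  After s1: [2, 1, 3, 4]
  After s1: [1, 2, 3, 4]
  After s1: [2, 1, 3, 4]
  After s2: [2, 3, 1, 4]
  After s3: [2, 3, 4, 1]
  After s1: [3, 2, 4, 1]
Final permutation: [3, 2, 4, 1]

[3, 2, 4, 1]


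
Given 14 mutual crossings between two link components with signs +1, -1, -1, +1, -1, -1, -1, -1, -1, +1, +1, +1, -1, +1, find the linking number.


Step 1: Count positive crossings: 6
Step 2: Count negative crossings: 8
Step 3: Sum of signs = 6 - 8 = -2
Step 4: Linking number = sum/2 = -2/2 = -1

-1


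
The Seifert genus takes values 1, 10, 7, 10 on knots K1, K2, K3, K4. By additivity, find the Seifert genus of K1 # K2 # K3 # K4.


The Seifert genus is additive under connected sum.
Seifert genus(K1 # K2 # K3 # K4) = (1) + (10) + (7) + (10)
= 28

28


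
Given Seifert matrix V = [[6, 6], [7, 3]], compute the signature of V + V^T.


Step 1: V + V^T = [[12, 13], [13, 6]]
Step 2: trace = 18, det = -97
Step 3: Discriminant = 18^2 - 4*(-97) = 712
Step 4: Eigenvalues: 22.3417, -4.34166
Step 5: Signature = (# positive eigenvalues) - (# negative eigenvalues) = 0

0


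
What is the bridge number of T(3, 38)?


The bridge number of T(p,q) is min(p,q).
min(3, 38) = 3

3


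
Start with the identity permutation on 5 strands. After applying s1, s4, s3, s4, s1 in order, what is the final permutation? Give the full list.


Starting with identity [1, 2, 3, 4, 5].
Apply generators in sequence:
  After s1: [2, 1, 3, 4, 5]
  After s4: [2, 1, 3, 5, 4]
  After s3: [2, 1, 5, 3, 4]
  After s4: [2, 1, 5, 4, 3]
  After s1: [1, 2, 5, 4, 3]
Final permutation: [1, 2, 5, 4, 3]

[1, 2, 5, 4, 3]


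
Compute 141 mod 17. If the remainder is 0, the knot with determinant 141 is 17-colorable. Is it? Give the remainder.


Step 1: A knot is p-colorable if and only if p divides its determinant.
Step 2: Compute 141 mod 17.
141 = 8 * 17 + 5
Step 3: 141 mod 17 = 5
Step 4: The knot is 17-colorable: no

5


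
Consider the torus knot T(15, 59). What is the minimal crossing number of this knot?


For a torus knot T(p, q) with gcd(p,q)=1,
the crossing number is min(p*(q-1), q*(p-1)).
p*(q-1) = 15*58 = 870
q*(p-1) = 59*14 = 826
min(870, 826) = 826

826


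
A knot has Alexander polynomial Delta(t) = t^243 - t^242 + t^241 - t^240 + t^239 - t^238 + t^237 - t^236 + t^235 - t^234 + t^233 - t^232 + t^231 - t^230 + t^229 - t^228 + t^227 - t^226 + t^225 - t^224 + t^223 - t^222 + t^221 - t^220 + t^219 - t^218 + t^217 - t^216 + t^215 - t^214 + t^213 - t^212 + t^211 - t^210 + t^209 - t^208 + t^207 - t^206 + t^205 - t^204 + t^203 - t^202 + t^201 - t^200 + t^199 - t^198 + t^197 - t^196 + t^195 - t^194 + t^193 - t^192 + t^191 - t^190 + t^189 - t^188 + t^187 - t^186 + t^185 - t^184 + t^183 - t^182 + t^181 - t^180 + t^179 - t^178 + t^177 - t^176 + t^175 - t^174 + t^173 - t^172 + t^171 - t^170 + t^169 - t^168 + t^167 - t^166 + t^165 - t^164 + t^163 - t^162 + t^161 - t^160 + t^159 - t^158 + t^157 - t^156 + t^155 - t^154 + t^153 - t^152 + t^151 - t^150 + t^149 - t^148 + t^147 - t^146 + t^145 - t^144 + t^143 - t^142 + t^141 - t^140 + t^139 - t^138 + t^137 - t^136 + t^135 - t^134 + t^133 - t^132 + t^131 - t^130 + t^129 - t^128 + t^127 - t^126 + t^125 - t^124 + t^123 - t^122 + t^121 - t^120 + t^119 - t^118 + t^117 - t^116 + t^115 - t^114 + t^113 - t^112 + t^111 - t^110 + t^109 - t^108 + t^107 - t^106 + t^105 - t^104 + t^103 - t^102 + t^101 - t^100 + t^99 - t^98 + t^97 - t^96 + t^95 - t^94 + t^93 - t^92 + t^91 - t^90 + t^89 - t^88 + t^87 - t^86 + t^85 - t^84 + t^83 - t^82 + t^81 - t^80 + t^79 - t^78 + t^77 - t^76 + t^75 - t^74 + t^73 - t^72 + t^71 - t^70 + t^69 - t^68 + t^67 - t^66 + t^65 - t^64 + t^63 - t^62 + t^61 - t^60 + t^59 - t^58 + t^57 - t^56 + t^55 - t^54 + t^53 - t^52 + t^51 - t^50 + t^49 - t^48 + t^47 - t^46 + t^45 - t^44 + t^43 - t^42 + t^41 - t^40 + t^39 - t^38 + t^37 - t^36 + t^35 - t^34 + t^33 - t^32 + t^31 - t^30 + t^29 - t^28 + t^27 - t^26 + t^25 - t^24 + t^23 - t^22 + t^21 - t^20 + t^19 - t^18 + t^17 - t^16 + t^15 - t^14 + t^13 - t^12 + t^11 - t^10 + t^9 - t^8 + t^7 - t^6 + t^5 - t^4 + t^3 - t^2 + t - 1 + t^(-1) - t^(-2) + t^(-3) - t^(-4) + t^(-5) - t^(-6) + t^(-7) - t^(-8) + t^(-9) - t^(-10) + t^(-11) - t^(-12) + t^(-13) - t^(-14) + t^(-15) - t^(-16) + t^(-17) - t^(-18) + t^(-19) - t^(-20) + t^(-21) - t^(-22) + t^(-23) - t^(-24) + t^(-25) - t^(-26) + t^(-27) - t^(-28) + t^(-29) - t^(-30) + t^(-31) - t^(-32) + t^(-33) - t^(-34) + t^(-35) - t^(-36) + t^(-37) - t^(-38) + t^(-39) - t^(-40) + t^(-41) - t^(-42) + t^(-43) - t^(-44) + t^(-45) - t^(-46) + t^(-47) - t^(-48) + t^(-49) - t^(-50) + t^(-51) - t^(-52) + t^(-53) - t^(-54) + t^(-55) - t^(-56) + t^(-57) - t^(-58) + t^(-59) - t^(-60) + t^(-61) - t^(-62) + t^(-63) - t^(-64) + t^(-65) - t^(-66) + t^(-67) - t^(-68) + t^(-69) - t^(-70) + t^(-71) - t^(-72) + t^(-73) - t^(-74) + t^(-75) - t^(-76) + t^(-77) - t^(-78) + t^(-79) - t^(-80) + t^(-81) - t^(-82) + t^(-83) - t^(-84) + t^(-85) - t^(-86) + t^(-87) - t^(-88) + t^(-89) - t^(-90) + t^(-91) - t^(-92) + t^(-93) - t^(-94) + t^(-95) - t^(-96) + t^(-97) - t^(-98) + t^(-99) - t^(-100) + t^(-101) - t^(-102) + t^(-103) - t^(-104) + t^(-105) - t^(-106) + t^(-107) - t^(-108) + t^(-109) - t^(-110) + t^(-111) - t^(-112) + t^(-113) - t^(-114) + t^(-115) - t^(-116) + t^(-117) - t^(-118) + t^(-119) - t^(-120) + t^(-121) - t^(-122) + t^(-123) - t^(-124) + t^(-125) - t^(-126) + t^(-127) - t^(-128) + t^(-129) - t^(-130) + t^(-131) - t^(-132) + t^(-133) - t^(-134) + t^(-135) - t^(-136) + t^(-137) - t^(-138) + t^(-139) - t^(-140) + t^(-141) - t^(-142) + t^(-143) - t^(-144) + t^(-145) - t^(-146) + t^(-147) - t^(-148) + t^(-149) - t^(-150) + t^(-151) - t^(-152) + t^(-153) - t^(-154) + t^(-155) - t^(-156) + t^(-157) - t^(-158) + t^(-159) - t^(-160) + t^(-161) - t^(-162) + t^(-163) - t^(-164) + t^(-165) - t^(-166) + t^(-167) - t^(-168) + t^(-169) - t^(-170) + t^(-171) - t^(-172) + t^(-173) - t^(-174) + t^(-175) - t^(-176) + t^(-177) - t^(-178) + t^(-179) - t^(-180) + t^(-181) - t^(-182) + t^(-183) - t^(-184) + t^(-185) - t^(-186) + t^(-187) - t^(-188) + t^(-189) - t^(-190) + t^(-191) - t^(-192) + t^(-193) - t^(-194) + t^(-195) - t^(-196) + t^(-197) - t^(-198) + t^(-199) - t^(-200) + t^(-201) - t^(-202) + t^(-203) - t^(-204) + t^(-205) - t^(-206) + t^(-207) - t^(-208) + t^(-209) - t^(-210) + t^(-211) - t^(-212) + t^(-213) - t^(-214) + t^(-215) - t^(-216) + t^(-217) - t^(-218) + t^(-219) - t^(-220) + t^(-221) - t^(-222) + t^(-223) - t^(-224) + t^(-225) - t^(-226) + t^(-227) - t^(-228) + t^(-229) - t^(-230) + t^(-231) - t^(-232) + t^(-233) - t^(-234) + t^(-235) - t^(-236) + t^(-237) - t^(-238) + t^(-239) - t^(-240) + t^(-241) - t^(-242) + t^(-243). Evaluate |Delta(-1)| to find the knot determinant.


Step 1: The polynomial has 487 terms with alternating signs, exponents from 243 down to -243.
Step 2: Substitute t = -1. The i-th term has coefficient (-1)^i and exponent (m-i),
  so its value is (-1)^i * (-1)^(m-i) = (-1)^m = -1 for every i.
Step 3: All 487 terms equal -1, so Delta(-1) = 487 * (-1) = -487
Step 4: |Delta(-1)| = 487

487


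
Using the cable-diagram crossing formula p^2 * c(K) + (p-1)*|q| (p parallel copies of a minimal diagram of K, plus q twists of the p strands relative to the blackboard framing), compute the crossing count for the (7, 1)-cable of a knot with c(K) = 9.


Step 1: Each of the c(K) crossings of the companion diagram becomes p*p = p^2 crossings among the p parallel strands, and each of the |q| twists s_1 s_2 ... s_(p-1) adds (p-1) crossings.
  Crossings = p^2 * c(K) + (p-1)*|q|
Step 2: = 7^2 * 9 + (7-1)*1
Step 3: = 49*9 + 6*1
Step 4: = 441 + 6 = 447

447


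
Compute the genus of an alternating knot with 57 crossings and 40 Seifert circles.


For alternating knots, g = (c - s + 1)/2.
= (57 - 40 + 1)/2
= 18/2 = 9

9


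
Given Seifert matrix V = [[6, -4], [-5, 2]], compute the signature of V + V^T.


Step 1: V + V^T = [[12, -9], [-9, 4]]
Step 2: trace = 16, det = -33
Step 3: Discriminant = 16^2 - 4*(-33) = 388
Step 4: Eigenvalues: 17.8489, -1.84886
Step 5: Signature = (# positive eigenvalues) - (# negative eigenvalues) = 0

0


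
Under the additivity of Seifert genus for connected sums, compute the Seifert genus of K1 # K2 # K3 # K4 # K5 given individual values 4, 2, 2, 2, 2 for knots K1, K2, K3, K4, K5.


The Seifert genus is additive under connected sum.
Seifert genus(K1 # K2 # K3 # K4 # K5) = (4) + (2) + (2) + (2) + (2)
= 12

12


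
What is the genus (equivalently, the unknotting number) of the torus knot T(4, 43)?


For a torus knot T(p,q), both the unknotting number and genus equal (p-1)(q-1)/2.
= (4-1)(43-1)/2
= 3*42/2
= 126/2 = 63

63


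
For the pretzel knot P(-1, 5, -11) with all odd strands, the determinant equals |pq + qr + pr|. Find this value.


Step 1: Compute pq + qr + pr.
pq = (-1)*5 = -5
qr = 5*(-11) = -55
pr = (-1)*(-11) = 11
pq + qr + pr = -5 + (-55) + 11 = -49
Step 2: Take absolute value.
det(P(-1,5,-11)) = |-49| = 49

49


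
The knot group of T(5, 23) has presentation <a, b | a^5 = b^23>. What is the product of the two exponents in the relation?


The relation is a^5 = b^23.
Product of exponents = 5 * 23
= 115

115


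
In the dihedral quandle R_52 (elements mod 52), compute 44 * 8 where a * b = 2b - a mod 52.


44 * 8 = 2*8 - 44 mod 52
= 16 - 44 mod 52
= -28 mod 52 = 24

24


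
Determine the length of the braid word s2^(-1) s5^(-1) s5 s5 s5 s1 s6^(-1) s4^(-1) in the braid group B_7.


The word length counts the number of generators (including inverses).
Listing each generator: s2^(-1), s5^(-1), s5, s5, s5, s1, s6^(-1), s4^(-1)
There are 8 generators in this braid word.

8


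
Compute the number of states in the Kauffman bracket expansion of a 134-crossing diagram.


Each crossing contributes 2 choices (A-smoothing or B-smoothing).
Total states = 2^134 = 21778071482940061661655974875633165533184

21778071482940061661655974875633165533184


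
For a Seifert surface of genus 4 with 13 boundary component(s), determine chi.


chi = 2 - 2g - b
= 2 - 2*4 - 13
= 2 - 8 - 13 = -19

-19


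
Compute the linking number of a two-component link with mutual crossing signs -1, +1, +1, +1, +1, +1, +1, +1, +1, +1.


Step 1: Count positive crossings: 9
Step 2: Count negative crossings: 1
Step 3: Sum of signs = 9 - 1 = 8
Step 4: Linking number = sum/2 = 8/2 = 4

4


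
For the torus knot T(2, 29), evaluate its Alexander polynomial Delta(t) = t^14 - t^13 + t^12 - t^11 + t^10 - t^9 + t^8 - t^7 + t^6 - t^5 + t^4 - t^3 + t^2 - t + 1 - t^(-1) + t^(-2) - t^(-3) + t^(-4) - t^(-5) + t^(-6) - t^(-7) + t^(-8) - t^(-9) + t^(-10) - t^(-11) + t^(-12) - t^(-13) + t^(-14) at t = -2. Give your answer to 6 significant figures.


Substituting t = -2 into Delta(t) = t^14 - t^13 + t^12 - t^11 + t^10 - t^9 + t^8 - t^7 + t^6 - t^5 + t^4 - t^3 + t^2 - t + 1 - t^(-1) + t^(-2) - t^(-3) + t^(-4) - t^(-5) + t^(-6) - t^(-7) + t^(-8) - t^(-9) + t^(-10) - t^(-11) + t^(-12) - t^(-13) + t^(-14):
Term values: (16384) + (8192) + (4096) + (2048) + (1024) + (512) + (256) + (128) + (64) + (32) + (16) + (8) + (4) + (2) + (1) + (0.5) + (0.25) + (0.125) + (0.0625) + (0.03125) + (0.015625) + (0.0078125) + (0.00390625) + (0.00195312) + (0.000976562) + (0.000488281) + (0.000244141) + (0.00012207) + (6.10352e-05)
Sum = 32767.99994
Rounded to 6 significant figures: 32768

32768


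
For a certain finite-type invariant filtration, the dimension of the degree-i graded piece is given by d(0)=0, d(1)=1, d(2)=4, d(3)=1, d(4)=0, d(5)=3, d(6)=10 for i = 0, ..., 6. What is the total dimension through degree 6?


Total dimension = d(0) + d(1) + ... + d(6)
= 0 + 1 + 4 + 1 + 0 + 3 + 10
= 19

19


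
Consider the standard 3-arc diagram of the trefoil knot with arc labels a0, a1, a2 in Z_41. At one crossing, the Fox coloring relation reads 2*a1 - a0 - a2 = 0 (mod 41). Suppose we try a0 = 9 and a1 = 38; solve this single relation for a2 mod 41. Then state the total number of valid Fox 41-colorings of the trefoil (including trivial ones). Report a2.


Step 1: Apply the given crossing relation 2*a1 - a0 - a2 = 0 (mod 41).
  a2 = 2*a1 - a0 mod 41
  a2 = 2*38 - 9 mod 41
  a2 = 76 - 9 mod 41
  a2 = 67 mod 41 = 26
Step 2: The trefoil has determinant 3.
  Number of Fox p-colorings (p prime) is p^2 if p = 3, else p.
  Since 41 does not divide 3, only trivial (constant) colorings exist.
  (So the trial a0 = 9, a1 = 38 with a0 != a1 does NOT extend to a valid coloring of the whole trefoil: the other two crossing relations require 3*(a1 - a0) = 0 (mod 41), which fails.)
  Total colorings = 41
Step 3: a2 = 26, total Fox 41-colorings = 41

26


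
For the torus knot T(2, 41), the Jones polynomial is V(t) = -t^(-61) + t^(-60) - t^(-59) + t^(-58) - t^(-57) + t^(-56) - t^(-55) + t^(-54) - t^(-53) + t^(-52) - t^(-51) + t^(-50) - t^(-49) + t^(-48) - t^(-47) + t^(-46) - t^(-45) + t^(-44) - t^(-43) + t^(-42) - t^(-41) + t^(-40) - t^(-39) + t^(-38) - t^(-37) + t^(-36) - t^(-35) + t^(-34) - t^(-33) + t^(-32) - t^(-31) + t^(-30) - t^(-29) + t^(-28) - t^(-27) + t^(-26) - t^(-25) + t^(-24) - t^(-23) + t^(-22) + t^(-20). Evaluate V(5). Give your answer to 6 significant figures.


Substituting t = 5 into V(t) = -t^(-61) + t^(-60) - t^(-59) + t^(-58) - t^(-57) + t^(-56) - t^(-55) + t^(-54) - t^(-53) + t^(-52) - t^(-51) + t^(-50) - t^(-49) + t^(-48) - t^(-47) + t^(-46) - t^(-45) + t^(-44) - t^(-43) + t^(-42) - t^(-41) + t^(-40) - t^(-39) + t^(-38) - t^(-37) + t^(-36) - t^(-35) + t^(-34) - t^(-33) + t^(-32) - t^(-31) + t^(-30) - t^(-29) + t^(-28) - t^(-27) + t^(-26) - t^(-25) + t^(-24) - t^(-23) + t^(-22) + t^(-20):
  (-)t^(-61) = -2.30584e-43
  (+)t^(-60) = 1.15292e-42
  (-)t^(-59) = -5.76461e-42
  (+)t^(-58) = 2.8823e-41
  (-)t^(-57) = -1.44115e-40
  (+)t^(-56) = 7.20576e-40
  (-)t^(-55) = -3.60288e-39
  (+)t^(-54) = 1.80144e-38
  (-)t^(-53) = -9.0072e-38
  (+)t^(-52) = 4.5036e-37
  (-)t^(-51) = -2.2518e-36
  (+)t^(-50) = 1.1259e-35
  (-)t^(-49) = -5.6295e-35
  (+)t^(-48) = 2.81475e-34
  (-)t^(-47) = -1.40737e-33
  (+)t^(-46) = 7.03687e-33
  (-)t^(-45) = -3.51844e-32
  (+)t^(-44) = 1.75922e-31
  (-)t^(-43) = -8.79609e-31
  (+)t^(-42) = 4.39805e-30
  (-)t^(-41) = -2.19902e-29
  (+)t^(-40) = 1.09951e-28
  (-)t^(-39) = -5.49756e-28
  (+)t^(-38) = 2.74878e-27
  (-)t^(-37) = -1.37439e-26
  (+)t^(-36) = 6.87195e-26
  (-)t^(-35) = -3.43597e-25
  (+)t^(-34) = 1.71799e-24
  (-)t^(-33) = -8.58993e-24
  (+)t^(-32) = 4.29497e-23
  (-)t^(-31) = -2.14748e-22
  (+)t^(-30) = 1.07374e-21
  (-)t^(-29) = -5.36871e-21
  (+)t^(-28) = 2.68435e-20
  (-)t^(-27) = -1.34218e-19
  (+)t^(-26) = 6.71089e-19
  (-)t^(-25) = -3.35544e-18
  (+)t^(-24) = 1.67772e-17
  (-)t^(-23) = -8.38861e-17
  (+)t^(-22) = 4.1943e-16
  (+)t^(-20) = 1.04858e-14
Sum = (-2.30584e-43) + (1.15292e-42) + (-5.76461e-42) + (2.8823e-41) + (-1.44115e-40) + (7.20576e-40) + (-3.60288e-39) + (1.80144e-38) + (-9.0072e-38) + (4.5036e-37) + (-2.2518e-36) + (1.1259e-35) + (-5.6295e-35) + (2.81475e-34) + (-1.40737e-33) + (7.03687e-33) + (-3.51844e-32) + (1.75922e-31) + (-8.79609e-31) + (4.39805e-30) + (-2.19902e-29) + (1.09951e-28) + (-5.49756e-28) + (2.74878e-27) + (-1.37439e-26) + (6.87195e-26) + (-3.43597e-25) + (1.71799e-24) + (-8.58993e-24) + (4.29497e-23) + (-2.14748e-22) + (1.07374e-21) + (-5.36871e-21) + (2.68435e-20) + (-1.34218e-19) + (6.71089e-19) + (-3.35544e-18) + (1.67772e-17) + (-8.38861e-17) + (4.1943e-16) + (1.04858e-14)
= 1.083528533e-14
Rounded to 6 significant figures: 1.08353e-14

1.08353e-14


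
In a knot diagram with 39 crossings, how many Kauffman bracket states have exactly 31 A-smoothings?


We choose which 31 of 39 crossings get A-smoothings.
C(39, 31) = 39! / (31! * 8!)
= 61523748

61523748


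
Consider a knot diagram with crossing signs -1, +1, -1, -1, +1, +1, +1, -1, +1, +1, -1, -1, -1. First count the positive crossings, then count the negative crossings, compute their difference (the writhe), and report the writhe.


Step 1: Count positive crossings (+1).
Positive crossings: 6
Step 2: Count negative crossings (-1).
Negative crossings: 7
Step 3: Writhe = (positive) - (negative)
w = 6 - 7 = -1
Step 4: |w| = 1, and w is negative

-1


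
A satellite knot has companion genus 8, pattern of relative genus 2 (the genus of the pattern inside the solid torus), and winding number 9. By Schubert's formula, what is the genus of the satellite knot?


Schubert: g(satellite) = g_rel(pattern) + |winding| * g(companion),
where g_rel(pattern) is the genus of the pattern relative to the solid torus.
= 2 + 9 * 8
= 2 + 72 = 74

74


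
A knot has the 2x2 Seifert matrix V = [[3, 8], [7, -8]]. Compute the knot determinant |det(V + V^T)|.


Step 1: Form V + V^T where V = [[3, 8], [7, -8]]
  V^T = [[3, 7], [8, -8]]
  V + V^T = [[6, 15], [15, -16]]
Step 2: det(V + V^T) = 6*(-16) - 15*15
  = -96 - 225 = -321
Step 3: Knot determinant = |det(V + V^T)| = |-321| = 321

321


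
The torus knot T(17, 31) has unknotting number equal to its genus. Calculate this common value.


For a torus knot T(p,q), both the unknotting number and genus equal (p-1)(q-1)/2.
= (17-1)(31-1)/2
= 16*30/2
= 480/2 = 240

240


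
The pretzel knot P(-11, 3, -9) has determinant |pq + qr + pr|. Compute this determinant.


Step 1: Compute pq + qr + pr.
pq = (-11)*3 = -33
qr = 3*(-9) = -27
pr = (-11)*(-9) = 99
pq + qr + pr = -33 + (-27) + 99 = 39
Step 2: Take absolute value.
det(P(-11,3,-9)) = |39| = 39

39


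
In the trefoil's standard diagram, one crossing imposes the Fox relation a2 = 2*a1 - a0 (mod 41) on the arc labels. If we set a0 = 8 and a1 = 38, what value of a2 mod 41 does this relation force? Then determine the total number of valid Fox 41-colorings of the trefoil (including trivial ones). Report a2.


Step 1: Apply the given crossing relation 2*a1 - a0 - a2 = 0 (mod 41).
  a2 = 2*a1 - a0 mod 41
  a2 = 2*38 - 8 mod 41
  a2 = 76 - 8 mod 41
  a2 = 68 mod 41 = 27
Step 2: The trefoil has determinant 3.
  Number of Fox p-colorings (p prime) is p^2 if p = 3, else p.
  Since 41 does not divide 3, only trivial (constant) colorings exist.
  (So the trial a0 = 8, a1 = 38 with a0 != a1 does NOT extend to a valid coloring of the whole trefoil: the other two crossing relations require 3*(a1 - a0) = 0 (mod 41), which fails.)
  Total colorings = 41
Step 3: a2 = 27, total Fox 41-colorings = 41

27


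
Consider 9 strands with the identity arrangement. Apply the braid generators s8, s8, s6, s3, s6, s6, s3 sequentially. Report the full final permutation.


Starting with identity [1, 2, 3, 4, 5, 6, 7, 8, 9].
Apply generators in sequence:
  After s8: [1, 2, 3, 4, 5, 6, 7, 9, 8]
  After s8: [1, 2, 3, 4, 5, 6, 7, 8, 9]
  After s6: [1, 2, 3, 4, 5, 7, 6, 8, 9]
  After s3: [1, 2, 4, 3, 5, 7, 6, 8, 9]
  After s6: [1, 2, 4, 3, 5, 6, 7, 8, 9]
  After s6: [1, 2, 4, 3, 5, 7, 6, 8, 9]
  After s3: [1, 2, 3, 4, 5, 7, 6, 8, 9]
Final permutation: [1, 2, 3, 4, 5, 7, 6, 8, 9]

[1, 2, 3, 4, 5, 7, 6, 8, 9]


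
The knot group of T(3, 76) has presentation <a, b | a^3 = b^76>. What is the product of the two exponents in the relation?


The relation is a^3 = b^76.
Product of exponents = 3 * 76
= 228

228


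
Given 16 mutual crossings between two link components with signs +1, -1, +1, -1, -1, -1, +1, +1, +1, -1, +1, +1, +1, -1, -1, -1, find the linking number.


Step 1: Count positive crossings: 8
Step 2: Count negative crossings: 8
Step 3: Sum of signs = 8 - 8 = 0
Step 4: Linking number = sum/2 = 0/2 = 0

0


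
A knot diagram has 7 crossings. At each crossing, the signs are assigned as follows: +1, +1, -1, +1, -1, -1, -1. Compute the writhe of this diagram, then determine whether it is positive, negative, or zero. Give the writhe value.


Step 1: Count positive crossings (+1).
Positive crossings: 3
Step 2: Count negative crossings (-1).
Negative crossings: 4
Step 3: Writhe = (positive) - (negative)
w = 3 - 4 = -1
Step 4: |w| = 1, and w is negative

-1


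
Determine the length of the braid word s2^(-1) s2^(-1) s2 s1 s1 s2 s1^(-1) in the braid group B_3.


The word length counts the number of generators (including inverses).
Listing each generator: s2^(-1), s2^(-1), s2, s1, s1, s2, s1^(-1)
There are 7 generators in this braid word.

7


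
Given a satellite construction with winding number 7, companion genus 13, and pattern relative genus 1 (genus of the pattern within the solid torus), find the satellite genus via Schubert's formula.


Schubert: g(satellite) = g_rel(pattern) + |winding| * g(companion),
where g_rel(pattern) is the genus of the pattern relative to the solid torus.
= 1 + 7 * 13
= 1 + 91 = 92

92


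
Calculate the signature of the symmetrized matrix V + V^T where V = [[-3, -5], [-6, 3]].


Step 1: V + V^T = [[-6, -11], [-11, 6]]
Step 2: trace = 0, det = -157
Step 3: Discriminant = 0^2 - 4*(-157) = 628
Step 4: Eigenvalues: 12.53, -12.53
Step 5: Signature = (# positive eigenvalues) - (# negative eigenvalues) = 0

0


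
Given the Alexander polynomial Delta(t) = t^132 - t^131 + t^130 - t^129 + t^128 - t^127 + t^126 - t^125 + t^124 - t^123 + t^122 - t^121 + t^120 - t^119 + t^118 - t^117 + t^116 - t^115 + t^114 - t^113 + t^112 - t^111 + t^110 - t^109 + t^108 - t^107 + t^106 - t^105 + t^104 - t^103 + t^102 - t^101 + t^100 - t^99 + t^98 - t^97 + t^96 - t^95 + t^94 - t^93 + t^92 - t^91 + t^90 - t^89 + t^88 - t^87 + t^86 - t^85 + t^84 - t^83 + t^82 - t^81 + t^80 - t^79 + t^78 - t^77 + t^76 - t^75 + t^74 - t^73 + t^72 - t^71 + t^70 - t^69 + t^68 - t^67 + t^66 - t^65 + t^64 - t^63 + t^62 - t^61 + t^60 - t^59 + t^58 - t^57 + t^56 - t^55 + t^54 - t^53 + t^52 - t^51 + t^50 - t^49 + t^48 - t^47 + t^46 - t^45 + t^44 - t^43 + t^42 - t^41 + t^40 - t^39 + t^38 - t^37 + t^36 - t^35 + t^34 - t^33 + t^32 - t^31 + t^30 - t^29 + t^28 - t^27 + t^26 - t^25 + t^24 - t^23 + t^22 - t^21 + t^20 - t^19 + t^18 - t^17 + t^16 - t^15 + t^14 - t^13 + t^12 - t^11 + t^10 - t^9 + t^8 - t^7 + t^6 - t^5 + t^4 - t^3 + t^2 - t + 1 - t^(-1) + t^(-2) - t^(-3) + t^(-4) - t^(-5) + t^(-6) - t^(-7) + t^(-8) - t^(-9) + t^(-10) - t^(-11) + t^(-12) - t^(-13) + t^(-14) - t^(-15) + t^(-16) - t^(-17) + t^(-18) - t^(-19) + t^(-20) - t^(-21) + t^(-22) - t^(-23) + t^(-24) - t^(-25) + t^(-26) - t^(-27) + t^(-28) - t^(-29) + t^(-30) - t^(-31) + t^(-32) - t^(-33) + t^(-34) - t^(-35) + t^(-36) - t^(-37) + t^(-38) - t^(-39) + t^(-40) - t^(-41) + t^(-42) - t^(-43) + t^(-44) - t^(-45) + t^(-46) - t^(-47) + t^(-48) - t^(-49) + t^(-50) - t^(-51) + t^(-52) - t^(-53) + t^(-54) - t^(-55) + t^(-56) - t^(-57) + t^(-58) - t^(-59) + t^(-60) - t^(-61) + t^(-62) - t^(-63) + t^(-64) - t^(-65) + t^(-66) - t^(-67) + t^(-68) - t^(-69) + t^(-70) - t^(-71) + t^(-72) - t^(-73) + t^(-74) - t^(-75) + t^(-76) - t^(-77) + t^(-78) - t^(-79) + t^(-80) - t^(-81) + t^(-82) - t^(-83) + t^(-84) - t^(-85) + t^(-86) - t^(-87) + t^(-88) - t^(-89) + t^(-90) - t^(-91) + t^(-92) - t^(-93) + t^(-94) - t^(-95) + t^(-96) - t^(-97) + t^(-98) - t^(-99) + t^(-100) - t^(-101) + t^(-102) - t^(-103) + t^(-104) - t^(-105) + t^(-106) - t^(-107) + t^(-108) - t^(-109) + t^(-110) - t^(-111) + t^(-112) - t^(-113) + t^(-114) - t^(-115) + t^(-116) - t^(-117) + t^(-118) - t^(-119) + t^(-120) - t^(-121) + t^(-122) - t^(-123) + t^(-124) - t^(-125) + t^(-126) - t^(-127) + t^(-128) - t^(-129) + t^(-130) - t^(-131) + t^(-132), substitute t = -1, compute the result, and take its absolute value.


Step 1: The polynomial has 265 terms with alternating signs, exponents from 132 down to -132.
Step 2: Substitute t = -1. The i-th term has coefficient (-1)^i and exponent (m-i),
  so its value is (-1)^i * (-1)^(m-i) = (-1)^m = 1 for every i.
Step 3: All 265 terms equal 1, so Delta(-1) = 265 * (1) = 265
Step 4: |Delta(-1)| = 265

265


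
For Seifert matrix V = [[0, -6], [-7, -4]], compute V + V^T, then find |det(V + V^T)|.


Step 1: Form V + V^T where V = [[0, -6], [-7, -4]]
  V^T = [[0, -7], [-6, -4]]
  V + V^T = [[0, -13], [-13, -8]]
Step 2: det(V + V^T) = 0*(-8) - (-13)*(-13)
  = 0 - 169 = -169
Step 3: Knot determinant = |det(V + V^T)| = |-169| = 169

169


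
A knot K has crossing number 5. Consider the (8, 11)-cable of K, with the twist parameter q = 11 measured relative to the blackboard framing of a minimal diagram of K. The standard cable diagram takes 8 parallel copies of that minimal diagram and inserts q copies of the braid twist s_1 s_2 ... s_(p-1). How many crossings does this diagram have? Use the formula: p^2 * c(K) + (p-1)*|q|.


Step 1: Each of the c(K) crossings of the companion diagram becomes p*p = p^2 crossings among the p parallel strands, and each of the |q| twists s_1 s_2 ... s_(p-1) adds (p-1) crossings.
  Crossings = p^2 * c(K) + (p-1)*|q|
Step 2: = 8^2 * 5 + (8-1)*11
Step 3: = 64*5 + 7*11
Step 4: = 320 + 77 = 397

397


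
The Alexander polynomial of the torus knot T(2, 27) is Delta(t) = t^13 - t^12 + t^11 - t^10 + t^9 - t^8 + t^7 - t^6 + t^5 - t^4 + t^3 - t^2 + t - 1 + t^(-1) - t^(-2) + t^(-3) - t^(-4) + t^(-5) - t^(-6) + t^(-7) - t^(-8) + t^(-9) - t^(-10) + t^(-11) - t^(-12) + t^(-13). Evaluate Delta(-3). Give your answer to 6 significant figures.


Substituting t = -3 into Delta(t) = t^13 - t^12 + t^11 - t^10 + t^9 - t^8 + t^7 - t^6 + t^5 - t^4 + t^3 - t^2 + t - 1 + t^(-1) - t^(-2) + t^(-3) - t^(-4) + t^(-5) - t^(-6) + t^(-7) - t^(-8) + t^(-9) - t^(-10) + t^(-11) - t^(-12) + t^(-13):
Term values: (-1594323) + (-531441) + (-177147) + (-59049) + (-19683) + (-6561) + (-2187) + (-729) + (-243) + (-81) + (-27) + (-9) + (-3) + (-1) + (-0.333333) + (-0.111111) + (-0.037037) + (-0.0123457) + (-0.00411523) + (-0.00137174) + (-0.000457247) + (-0.000152416) + (-5.08053e-05) + (-1.69351e-05) + (-5.64503e-06) + (-1.88168e-06) + (-6.27225e-07)
Sum = -2391484.5
Rounded to 6 significant figures: -2.39148e+06

-2.39148e+06


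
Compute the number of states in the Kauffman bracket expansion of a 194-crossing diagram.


Each crossing contributes 2 choices (A-smoothing or B-smoothing).
Total states = 2^194 = 25108406941546723055343157692830665664409421777856138051584

25108406941546723055343157692830665664409421777856138051584


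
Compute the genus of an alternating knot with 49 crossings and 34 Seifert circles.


For alternating knots, g = (c - s + 1)/2.
= (49 - 34 + 1)/2
= 16/2 = 8

8


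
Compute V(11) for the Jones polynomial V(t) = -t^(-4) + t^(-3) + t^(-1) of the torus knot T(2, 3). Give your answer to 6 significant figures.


Substituting t = 11 into V(t) = -t^(-4) + t^(-3) + t^(-1):
  (-)t^(-4) = -6.83013e-05
  (+)t^(-3) = 0.000751315
  (+)t^(-1) = 0.0909091
Sum = (-6.83013e-05) + (0.000751315) + (0.0909091)
= 0.09159210436
Rounded to 6 significant figures: 0.0915921

0.0915921


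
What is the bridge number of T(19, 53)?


The bridge number of T(p,q) is min(p,q).
min(19, 53) = 19

19


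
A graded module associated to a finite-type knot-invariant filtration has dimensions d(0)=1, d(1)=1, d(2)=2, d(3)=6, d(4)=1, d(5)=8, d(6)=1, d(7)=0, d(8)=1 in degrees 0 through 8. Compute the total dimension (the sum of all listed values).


Total dimension = d(0) + d(1) + ... + d(8)
= 1 + 1 + 2 + 6 + 1 + 8 + 1 + 0 + 1
= 21

21
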